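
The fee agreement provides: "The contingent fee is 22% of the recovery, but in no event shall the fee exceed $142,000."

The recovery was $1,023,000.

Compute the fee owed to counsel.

$142,000.00

22% of $1,023,000 = $225,060.00
That exceeds the $142,000 cap, so the fee is capped at $142,000.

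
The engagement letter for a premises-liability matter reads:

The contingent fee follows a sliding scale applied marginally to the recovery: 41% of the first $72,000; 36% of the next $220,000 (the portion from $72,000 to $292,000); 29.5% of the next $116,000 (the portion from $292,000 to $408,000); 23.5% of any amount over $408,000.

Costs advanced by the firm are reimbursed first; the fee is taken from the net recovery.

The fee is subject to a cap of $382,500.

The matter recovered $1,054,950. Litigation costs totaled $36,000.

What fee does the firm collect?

$286,513.25

Fee base (net of costs): $1,054,950 − $36,000 = $1,018,950
First $72,000 at 41% = $29,520.00
Next $220,000 at 36% = $79,200.00
Next $116,000 at 29.5% = $34,220.00
Remaining $610,950 at 23.5% = $143,573.25
Fee: $29,520.00 + $79,200.00 + $34,220.00 + $143,573.25 = $286,513.25
$286,513.25 is under the $382,500 cap.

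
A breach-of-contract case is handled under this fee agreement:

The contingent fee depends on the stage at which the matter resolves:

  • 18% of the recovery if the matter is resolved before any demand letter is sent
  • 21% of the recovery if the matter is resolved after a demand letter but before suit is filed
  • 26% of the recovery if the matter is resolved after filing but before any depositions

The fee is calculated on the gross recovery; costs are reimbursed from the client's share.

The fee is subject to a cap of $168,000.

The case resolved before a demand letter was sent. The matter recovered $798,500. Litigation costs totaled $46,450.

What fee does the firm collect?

$143,730.00

Fee base is the gross recovery, $798,500; costs are reimbursed separately.
The matter resolved before a demand letter was sent, so the 18% rate applies.
$798,500 × 18% = $143,730.00
$143,730.00 is under the $168,000 cap.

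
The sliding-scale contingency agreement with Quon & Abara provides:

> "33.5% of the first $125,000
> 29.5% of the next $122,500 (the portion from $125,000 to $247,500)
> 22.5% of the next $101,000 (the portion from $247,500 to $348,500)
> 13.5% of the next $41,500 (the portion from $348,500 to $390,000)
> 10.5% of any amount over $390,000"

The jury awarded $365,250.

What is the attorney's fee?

First $125,000 at 33.5% = $41,875.00
Next $122,500 at 29.5% = $36,137.50
Next $101,000 at 22.5% = $22,725.00
Remaining $16,750 at 13.5% = $2,261.25
Fee: $41,875.00 + $36,137.50 + $22,725.00 + $2,261.25 = $102,998.75

$102,998.75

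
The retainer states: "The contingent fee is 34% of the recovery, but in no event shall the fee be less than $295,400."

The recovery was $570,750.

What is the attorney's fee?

34% of $570,750 = $194,055.00
That is below the $295,400 minimum, so the minimum applies.

$295,400.00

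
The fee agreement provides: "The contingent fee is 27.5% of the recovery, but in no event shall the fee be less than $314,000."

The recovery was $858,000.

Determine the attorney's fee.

$314,000.00

27.5% of $858,000 = $235,950.00
That is below the $314,000 minimum, so the minimum applies.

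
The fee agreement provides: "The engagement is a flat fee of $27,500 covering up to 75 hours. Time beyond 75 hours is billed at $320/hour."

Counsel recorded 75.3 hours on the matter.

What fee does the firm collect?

Flat fee: $27,500.00
Excess hours: 75.3 − 75 = 0.3
Overrun: 0.3 × $320 = $96.00
Total: $27,500.00 + $96.00 = $27,596.00

$27,596.00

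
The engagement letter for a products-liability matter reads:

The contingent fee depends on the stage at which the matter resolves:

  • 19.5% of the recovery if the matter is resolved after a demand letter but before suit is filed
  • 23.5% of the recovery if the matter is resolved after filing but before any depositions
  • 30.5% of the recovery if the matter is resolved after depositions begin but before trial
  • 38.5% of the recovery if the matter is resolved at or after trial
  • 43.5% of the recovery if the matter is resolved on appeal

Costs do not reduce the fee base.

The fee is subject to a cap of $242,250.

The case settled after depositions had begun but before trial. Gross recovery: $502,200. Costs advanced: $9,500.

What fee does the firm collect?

$153,171.00

Fee base is the gross recovery, $502,200; costs are reimbursed separately.
The matter settled after depositions had begun but before trial, so the 30.5% rate applies.
$502,200 × 30.5% = $153,171.00
$153,171.00 is under the $242,250 cap.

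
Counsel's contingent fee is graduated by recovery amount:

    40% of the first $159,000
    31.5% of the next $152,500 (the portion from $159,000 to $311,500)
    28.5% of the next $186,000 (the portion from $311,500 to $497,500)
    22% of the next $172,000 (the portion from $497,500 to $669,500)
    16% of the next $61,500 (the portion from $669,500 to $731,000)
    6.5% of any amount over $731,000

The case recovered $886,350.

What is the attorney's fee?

First $159,000 at 40% = $63,600.00
Next $152,500 at 31.5% = $48,037.50
Next $186,000 at 28.5% = $53,010.00
Next $172,000 at 22% = $37,840.00
Next $61,500 at 16% = $9,840.00
Remaining $155,350 at 6.5% = $10,097.75
Fee: $63,600.00 + $48,037.50 + $53,010.00 + $37,840.00 + $9,840.00 + $10,097.75 = $222,425.25

$222,425.25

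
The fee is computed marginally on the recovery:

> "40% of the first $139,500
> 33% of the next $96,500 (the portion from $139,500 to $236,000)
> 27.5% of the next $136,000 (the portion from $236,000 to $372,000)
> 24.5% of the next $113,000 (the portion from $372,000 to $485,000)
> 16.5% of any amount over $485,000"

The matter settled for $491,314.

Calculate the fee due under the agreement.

First $139,500 at 40% = $55,800.00
Next $96,500 at 33% = $31,845.00
Next $136,000 at 27.5% = $37,400.00
Next $113,000 at 24.5% = $27,685.00
Remaining $6,314 at 16.5% = $1,041.81
Fee: $55,800.00 + $31,845.00 + $37,400.00 + $27,685.00 + $1,041.81 = $153,771.81

$153,771.81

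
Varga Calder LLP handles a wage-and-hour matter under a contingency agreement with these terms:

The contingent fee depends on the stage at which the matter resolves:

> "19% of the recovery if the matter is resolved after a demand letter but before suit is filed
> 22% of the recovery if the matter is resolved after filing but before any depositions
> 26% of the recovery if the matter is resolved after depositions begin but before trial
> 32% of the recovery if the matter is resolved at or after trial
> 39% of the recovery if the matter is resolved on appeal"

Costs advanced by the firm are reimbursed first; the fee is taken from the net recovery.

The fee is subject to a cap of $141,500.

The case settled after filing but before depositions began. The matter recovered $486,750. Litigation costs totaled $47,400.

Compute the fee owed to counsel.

Fee base (net of costs): $486,750 − $47,400 = $439,350
The matter settled after filing but before depositions began, so the 22% rate applies.
$439,350 × 22% = $96,657.00
$96,657.00 is under the $141,500 cap.

$96,657.00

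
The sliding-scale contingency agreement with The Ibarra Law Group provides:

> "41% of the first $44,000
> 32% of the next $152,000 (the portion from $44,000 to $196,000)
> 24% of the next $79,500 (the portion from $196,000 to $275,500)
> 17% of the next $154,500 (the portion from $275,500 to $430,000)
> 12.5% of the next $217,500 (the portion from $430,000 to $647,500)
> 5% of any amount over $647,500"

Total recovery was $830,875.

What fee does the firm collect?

First $44,000 at 41% = $18,040.00
Next $152,000 at 32% = $48,640.00
Next $79,500 at 24% = $19,080.00
Next $154,500 at 17% = $26,265.00
Next $217,500 at 12.5% = $27,187.50
Remaining $183,375 at 5% = $9,168.75
Fee: $18,040.00 + $48,640.00 + $19,080.00 + $26,265.00 + $27,187.50 + $9,168.75 = $148,381.25

$148,381.25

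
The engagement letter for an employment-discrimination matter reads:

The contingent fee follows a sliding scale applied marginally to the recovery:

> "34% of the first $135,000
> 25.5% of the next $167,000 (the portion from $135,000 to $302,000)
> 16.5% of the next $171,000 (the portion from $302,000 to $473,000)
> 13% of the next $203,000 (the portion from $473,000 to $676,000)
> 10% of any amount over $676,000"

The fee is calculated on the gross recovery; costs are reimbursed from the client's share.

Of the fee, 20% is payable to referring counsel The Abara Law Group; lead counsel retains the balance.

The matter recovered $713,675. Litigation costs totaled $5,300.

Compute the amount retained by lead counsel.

$117,486.00

Fee base is the gross recovery, $713,675; costs are reimbursed separately.
First $135,000 at 34% = $45,900.00
Next $167,000 at 25.5% = $42,585.00
Next $171,000 at 16.5% = $28,215.00
Next $203,000 at 13% = $26,390.00
Remaining $37,675 at 10% = $3,767.50
Fee: $45,900.00 + $42,585.00 + $28,215.00 + $26,390.00 + $3,767.50 = $146,857.50
Referral share: 20% of $146,857.50 = $29,371.50; lead counsel retains $146,857.50 − $29,371.50 = $117,486.00.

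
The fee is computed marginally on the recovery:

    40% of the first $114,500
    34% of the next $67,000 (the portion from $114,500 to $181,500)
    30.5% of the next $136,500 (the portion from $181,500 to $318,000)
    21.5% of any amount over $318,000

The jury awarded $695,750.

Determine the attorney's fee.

$191,428.75

First $114,500 at 40% = $45,800.00
Next $67,000 at 34% = $22,780.00
Next $136,500 at 30.5% = $41,632.50
Remaining $377,750 at 21.5% = $81,216.25
Fee: $45,800.00 + $22,780.00 + $41,632.50 + $81,216.25 = $191,428.75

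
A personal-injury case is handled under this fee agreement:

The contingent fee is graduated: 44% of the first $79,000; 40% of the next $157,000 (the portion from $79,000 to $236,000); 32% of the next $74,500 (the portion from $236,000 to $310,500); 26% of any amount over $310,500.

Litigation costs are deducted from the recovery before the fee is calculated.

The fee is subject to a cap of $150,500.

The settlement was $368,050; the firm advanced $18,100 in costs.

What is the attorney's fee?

Fee base (net of costs): $368,050 − $18,100 = $349,950
First $79,000 at 44% = $34,760.00
Next $157,000 at 40% = $62,800.00
Next $74,500 at 32% = $23,840.00
Remaining $39,450 at 26% = $10,257.00
Fee: $34,760.00 + $62,800.00 + $23,840.00 + $10,257.00 = $131,657.00
$131,657.00 is under the $150,500 cap.

$131,657.00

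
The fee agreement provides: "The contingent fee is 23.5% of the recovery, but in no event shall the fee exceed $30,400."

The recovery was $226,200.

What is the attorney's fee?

23.5% of $226,200 = $53,157.00
That exceeds the $30,400 cap, so the fee is capped at $30,400.

$30,400.00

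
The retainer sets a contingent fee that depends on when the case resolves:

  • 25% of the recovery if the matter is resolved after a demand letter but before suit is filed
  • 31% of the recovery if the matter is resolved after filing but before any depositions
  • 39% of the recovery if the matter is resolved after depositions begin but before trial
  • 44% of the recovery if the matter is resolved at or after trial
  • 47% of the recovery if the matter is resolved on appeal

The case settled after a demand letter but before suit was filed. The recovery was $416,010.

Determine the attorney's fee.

The matter settled after a demand letter but before suit was filed, so the 25% rate applies.
$416,010 × 25% = $104,002.50

$104,002.50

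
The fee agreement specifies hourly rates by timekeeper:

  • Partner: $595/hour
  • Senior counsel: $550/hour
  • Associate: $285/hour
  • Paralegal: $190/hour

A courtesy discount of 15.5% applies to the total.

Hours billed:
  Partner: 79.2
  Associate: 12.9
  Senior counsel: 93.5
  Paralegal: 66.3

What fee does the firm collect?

$97,025.01

Partner: 79.2 × $595 = $47,124.00
Senior counsel: 93.5 × $550 = $51,425.00
Associate: 12.9 × $285 = $3,676.50
Paralegal: 66.3 × $190 = $12,597.00
Subtotal: $114,822.50
Less 15.5% discount: −$17,797.49
Total: $114,822.50 − $17,797.49 = $97,025.01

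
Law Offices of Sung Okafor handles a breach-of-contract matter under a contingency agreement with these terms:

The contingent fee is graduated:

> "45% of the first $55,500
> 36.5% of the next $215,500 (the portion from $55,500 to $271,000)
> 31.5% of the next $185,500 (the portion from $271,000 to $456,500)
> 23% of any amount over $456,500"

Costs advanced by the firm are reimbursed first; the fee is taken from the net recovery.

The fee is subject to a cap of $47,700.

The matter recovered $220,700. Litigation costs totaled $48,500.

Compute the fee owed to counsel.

Fee base (net of costs): $220,700 − $48,500 = $172,200
First $55,500 at 45% = $24,975.00
Remaining $116,700 at 36.5% = $42,595.50
Fee: $24,975.00 + $42,595.50 = $67,570.50
$67,570.50 exceeds the $47,700 cap, so the fee is capped at $47,700.00.

$47,700.00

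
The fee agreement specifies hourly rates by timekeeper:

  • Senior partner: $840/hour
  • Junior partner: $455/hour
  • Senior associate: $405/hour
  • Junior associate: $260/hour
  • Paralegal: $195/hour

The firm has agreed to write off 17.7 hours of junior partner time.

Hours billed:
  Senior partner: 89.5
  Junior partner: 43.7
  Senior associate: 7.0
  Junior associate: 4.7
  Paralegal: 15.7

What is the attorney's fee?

Senior partner: 89.5 × $840 = $75,180.00
Junior partner: 43.7 × $455 = $19,883.50
Senior associate: 7.0 × $405 = $2,835.00
Junior associate: 4.7 × $260 = $1,222.00
Paralegal: 15.7 × $195 = $3,061.50
Subtotal: $102,182.00
Write-off: 17.7 × $455 = $8,053.50
Total: $102,182.00 − $8,053.50 = $94,128.50

$94,128.50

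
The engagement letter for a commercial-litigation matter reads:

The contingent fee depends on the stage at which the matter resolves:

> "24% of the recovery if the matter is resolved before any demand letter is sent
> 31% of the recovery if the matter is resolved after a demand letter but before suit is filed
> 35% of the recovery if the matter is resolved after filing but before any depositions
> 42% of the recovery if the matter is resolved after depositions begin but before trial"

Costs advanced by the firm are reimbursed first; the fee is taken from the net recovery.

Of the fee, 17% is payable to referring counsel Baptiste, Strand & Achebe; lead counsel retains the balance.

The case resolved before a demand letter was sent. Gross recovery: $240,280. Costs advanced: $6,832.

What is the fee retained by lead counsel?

$46,502.84

Fee base (net of costs): $240,280 − $6,832 = $233,448
The matter resolved before a demand letter was sent, so the 24% rate applies.
$233,448 × 24% = $56,027.52
Referral share: 17% of $56,027.52 = $9,524.68; lead counsel retains $56,027.52 − $9,524.68 = $46,502.84.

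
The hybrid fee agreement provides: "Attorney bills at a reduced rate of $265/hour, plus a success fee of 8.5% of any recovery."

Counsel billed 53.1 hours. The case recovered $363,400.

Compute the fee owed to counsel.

Hourly: 53.1 × $265 = $14,071.50
Success fee: 8.5% of $363,400 = $30,889.00
Total: $14,071.50 + $30,889.00 = $44,960.50

$44,960.50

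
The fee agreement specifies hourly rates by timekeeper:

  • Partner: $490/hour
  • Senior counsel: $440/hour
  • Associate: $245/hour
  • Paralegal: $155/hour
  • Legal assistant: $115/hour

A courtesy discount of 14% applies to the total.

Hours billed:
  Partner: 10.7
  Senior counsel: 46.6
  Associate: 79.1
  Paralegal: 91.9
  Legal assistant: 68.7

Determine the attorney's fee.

$57,853.49

Partner: 10.7 × $490 = $5,243.00
Senior counsel: 46.6 × $440 = $20,504.00
Associate: 79.1 × $245 = $19,379.50
Paralegal: 91.9 × $155 = $14,244.50
Legal assistant: 68.7 × $115 = $7,900.50
Subtotal: $67,271.50
Less 14% discount: −$9,418.01
Total: $67,271.50 − $9,418.01 = $57,853.49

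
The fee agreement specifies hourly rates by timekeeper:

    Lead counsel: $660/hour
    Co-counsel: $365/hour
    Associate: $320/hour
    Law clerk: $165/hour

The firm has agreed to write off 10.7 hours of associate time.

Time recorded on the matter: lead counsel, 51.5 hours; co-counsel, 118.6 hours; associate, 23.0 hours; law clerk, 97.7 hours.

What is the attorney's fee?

$97,335.50

Lead counsel: 51.5 × $660 = $33,990.00
Co-counsel: 118.6 × $365 = $43,289.00
Associate: 23.0 × $320 = $7,360.00
Law clerk: 97.7 × $165 = $16,120.50
Subtotal: $100,759.50
Write-off: 10.7 × $320 = $3,424.00
Total: $100,759.50 − $3,424.00 = $97,335.50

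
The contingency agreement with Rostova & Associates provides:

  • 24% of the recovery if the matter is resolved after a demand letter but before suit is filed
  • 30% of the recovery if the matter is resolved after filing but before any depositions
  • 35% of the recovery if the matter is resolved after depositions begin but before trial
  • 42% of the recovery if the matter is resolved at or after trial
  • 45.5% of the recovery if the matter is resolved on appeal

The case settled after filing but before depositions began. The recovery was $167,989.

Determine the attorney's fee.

The matter settled after filing but before depositions began, so the 30% rate applies.
$167,989 × 30% = $50,396.70

$50,396.70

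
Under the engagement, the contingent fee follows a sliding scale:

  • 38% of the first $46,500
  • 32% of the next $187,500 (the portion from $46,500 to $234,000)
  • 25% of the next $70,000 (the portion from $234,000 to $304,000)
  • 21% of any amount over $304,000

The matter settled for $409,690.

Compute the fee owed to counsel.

$117,364.90

First $46,500 at 38% = $17,670.00
Next $187,500 at 32% = $60,000.00
Next $70,000 at 25% = $17,500.00
Remaining $105,690 at 21% = $22,194.90
Fee: $17,670.00 + $60,000.00 + $17,500.00 + $22,194.90 = $117,364.90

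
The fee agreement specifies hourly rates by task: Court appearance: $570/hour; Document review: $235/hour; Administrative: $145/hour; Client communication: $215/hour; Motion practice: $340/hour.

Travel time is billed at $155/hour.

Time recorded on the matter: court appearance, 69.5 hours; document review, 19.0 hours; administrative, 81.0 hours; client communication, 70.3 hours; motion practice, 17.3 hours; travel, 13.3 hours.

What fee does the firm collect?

$78,883.00

Court appearance: 69.5 × $570 = $39,615.00
Document review: 19.0 × $235 = $4,465.00
Administrative: 81.0 × $145 = $11,745.00
Client communication: 70.3 × $215 = $15,114.50
Motion practice: 17.3 × $340 = $5,882.00
Subtotal: $39,615.00 + $4,465.00 + $11,745.00 + $15,114.50 + $5,882.00 = $76,821.50
Travel: 13.3 × $155 = $2,061.50
Total: $76,821.50 + $2,061.50 = $78,883.00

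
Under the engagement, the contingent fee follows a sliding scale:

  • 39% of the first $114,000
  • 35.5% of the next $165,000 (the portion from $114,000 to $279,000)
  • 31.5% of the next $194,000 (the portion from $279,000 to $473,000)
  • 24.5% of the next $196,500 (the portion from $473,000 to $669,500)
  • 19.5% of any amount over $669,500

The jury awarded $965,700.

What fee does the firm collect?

$270,046.50

First $114,000 at 39% = $44,460.00
Next $165,000 at 35.5% = $58,575.00
Next $194,000 at 31.5% = $61,110.00
Next $196,500 at 24.5% = $48,142.50
Remaining $296,200 at 19.5% = $57,759.00
Fee: $44,460.00 + $58,575.00 + $61,110.00 + $48,142.50 + $57,759.00 = $270,046.50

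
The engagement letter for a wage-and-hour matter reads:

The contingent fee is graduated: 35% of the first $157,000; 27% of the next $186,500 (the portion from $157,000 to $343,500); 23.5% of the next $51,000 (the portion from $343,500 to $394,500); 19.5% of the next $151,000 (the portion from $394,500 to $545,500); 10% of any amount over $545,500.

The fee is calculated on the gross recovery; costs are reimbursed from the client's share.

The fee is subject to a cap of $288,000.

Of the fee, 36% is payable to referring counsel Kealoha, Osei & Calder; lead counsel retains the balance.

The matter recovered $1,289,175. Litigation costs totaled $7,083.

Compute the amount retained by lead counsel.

$141,505.60

Fee base is the gross recovery, $1,289,175; costs are reimbursed separately.
First $157,000 at 35% = $54,950.00
Next $186,500 at 27% = $50,355.00
Next $51,000 at 23.5% = $11,985.00
Next $151,000 at 19.5% = $29,445.00
Remaining $743,675 at 10% = $74,367.50
Fee: $54,950.00 + $50,355.00 + $11,985.00 + $29,445.00 + $74,367.50 = $221,102.50
$221,102.50 is under the $288,000 cap.
Referral share: 36% of $221,102.50 = $79,596.90; lead counsel retains $221,102.50 − $79,596.90 = $141,505.60.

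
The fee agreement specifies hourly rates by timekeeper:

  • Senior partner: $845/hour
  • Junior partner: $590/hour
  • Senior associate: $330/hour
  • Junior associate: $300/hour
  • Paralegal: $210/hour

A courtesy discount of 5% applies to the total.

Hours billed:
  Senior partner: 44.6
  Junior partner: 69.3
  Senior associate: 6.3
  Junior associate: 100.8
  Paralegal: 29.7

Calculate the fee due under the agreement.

$111,273.50

Senior partner: 44.6 × $845 = $37,687.00
Junior partner: 69.3 × $590 = $40,887.00
Senior associate: 6.3 × $330 = $2,079.00
Junior associate: 100.8 × $300 = $30,240.00
Paralegal: 29.7 × $210 = $6,237.00
Subtotal: $117,130.00
Less 5% discount: −$5,856.50
Total: $117,130.00 − $5,856.50 = $111,273.50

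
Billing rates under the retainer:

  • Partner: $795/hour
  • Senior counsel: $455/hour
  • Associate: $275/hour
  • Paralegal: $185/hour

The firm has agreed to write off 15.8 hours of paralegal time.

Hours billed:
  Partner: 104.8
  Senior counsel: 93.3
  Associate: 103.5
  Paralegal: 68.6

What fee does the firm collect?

$163,998.00

Partner: 104.8 × $795 = $83,316.00
Senior counsel: 93.3 × $455 = $42,451.50
Associate: 103.5 × $275 = $28,462.50
Paralegal: 68.6 × $185 = $12,691.00
Subtotal: $166,921.00
Write-off: 15.8 × $185 = $2,923.00
Total: $166,921.00 − $2,923.00 = $163,998.00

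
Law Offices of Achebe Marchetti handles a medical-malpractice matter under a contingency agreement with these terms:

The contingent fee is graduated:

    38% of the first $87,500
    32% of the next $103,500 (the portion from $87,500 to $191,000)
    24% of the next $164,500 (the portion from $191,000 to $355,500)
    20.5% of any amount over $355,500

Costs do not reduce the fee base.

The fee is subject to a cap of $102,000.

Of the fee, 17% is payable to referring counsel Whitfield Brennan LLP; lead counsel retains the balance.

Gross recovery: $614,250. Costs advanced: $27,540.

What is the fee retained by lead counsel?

$84,660.00

Fee base is the gross recovery, $614,250; costs are reimbursed separately.
First $87,500 at 38% = $33,250.00
Next $103,500 at 32% = $33,120.00
Next $164,500 at 24% = $39,480.00
Remaining $258,750 at 20.5% = $53,043.75
Fee: $33,250.00 + $33,120.00 + $39,480.00 + $53,043.75 = $158,893.75
$158,893.75 exceeds the $102,000 cap, so the fee is capped at $102,000.00.
Referral share: 17% of $102,000.00 = $17,340.00; lead counsel retains $102,000.00 − $17,340.00 = $84,660.00.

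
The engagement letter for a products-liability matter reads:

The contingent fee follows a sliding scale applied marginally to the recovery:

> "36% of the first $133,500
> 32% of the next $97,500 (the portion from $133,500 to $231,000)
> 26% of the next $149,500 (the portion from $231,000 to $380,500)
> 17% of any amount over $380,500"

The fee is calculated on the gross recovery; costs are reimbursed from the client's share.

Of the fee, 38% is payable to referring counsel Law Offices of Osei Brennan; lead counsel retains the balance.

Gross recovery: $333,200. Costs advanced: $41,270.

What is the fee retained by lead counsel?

Fee base is the gross recovery, $333,200; costs are reimbursed separately.
First $133,500 at 36% = $48,060.00
Next $97,500 at 32% = $31,200.00
Remaining $102,200 at 26% = $26,572.00
Fee: $48,060.00 + $31,200.00 + $26,572.00 = $105,832.00
Referral share: 38% of $105,832.00 = $40,216.16; lead counsel retains $105,832.00 − $40,216.16 = $65,615.84.

$65,615.84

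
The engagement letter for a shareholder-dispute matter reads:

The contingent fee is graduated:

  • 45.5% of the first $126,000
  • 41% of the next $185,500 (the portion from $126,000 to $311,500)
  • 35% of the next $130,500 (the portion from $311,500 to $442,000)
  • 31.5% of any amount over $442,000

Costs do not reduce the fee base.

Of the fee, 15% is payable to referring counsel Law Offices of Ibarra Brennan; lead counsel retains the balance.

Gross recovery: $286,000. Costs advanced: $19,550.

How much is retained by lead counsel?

Fee base is the gross recovery, $286,000; costs are reimbursed separately.
First $126,000 at 45.5% = $57,330.00
Remaining $160,000 at 41% = $65,600.00
Fee: $57,330.00 + $65,600.00 = $122,930.00
Referral share: 15% of $122,930.00 = $18,439.50; lead counsel retains $122,930.00 − $18,439.50 = $104,490.50.

$104,490.50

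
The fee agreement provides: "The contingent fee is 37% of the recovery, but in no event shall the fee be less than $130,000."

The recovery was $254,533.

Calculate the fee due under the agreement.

37% of $254,533 = $94,177.21
That is below the $130,000 minimum, so the minimum applies.

$130,000.00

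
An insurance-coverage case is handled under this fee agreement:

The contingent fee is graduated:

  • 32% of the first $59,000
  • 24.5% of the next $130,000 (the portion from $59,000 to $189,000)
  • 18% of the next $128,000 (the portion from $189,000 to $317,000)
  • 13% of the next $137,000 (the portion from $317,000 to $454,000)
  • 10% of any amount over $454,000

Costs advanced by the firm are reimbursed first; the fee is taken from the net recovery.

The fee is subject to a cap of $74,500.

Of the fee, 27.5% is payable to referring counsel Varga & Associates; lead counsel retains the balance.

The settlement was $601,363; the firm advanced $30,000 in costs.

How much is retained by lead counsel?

$54,012.50

Fee base (net of costs): $601,363 − $30,000 = $571,363
First $59,000 at 32% = $18,880.00
Next $130,000 at 24.5% = $31,850.00
Next $128,000 at 18% = $23,040.00
Next $137,000 at 13% = $17,810.00
Remaining $117,363 at 10% = $11,736.30
Fee: $18,880.00 + $31,850.00 + $23,040.00 + $17,810.00 + $11,736.30 = $103,316.30
$103,316.30 exceeds the $74,500 cap, so the fee is capped at $74,500.00.
Referral share: 27.5% of $74,500.00 = $20,487.50; lead counsel retains $74,500.00 − $20,487.50 = $54,012.50.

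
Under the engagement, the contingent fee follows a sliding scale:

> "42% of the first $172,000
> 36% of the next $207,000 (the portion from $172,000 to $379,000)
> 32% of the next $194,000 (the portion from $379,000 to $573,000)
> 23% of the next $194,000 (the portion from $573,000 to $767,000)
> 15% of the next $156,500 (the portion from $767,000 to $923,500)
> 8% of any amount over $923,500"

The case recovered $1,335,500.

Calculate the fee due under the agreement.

First $172,000 at 42% = $72,240.00
Next $207,000 at 36% = $74,520.00
Next $194,000 at 32% = $62,080.00
Next $194,000 at 23% = $44,620.00
Next $156,500 at 15% = $23,475.00
Remaining $412,000 at 8% = $32,960.00
Fee: $72,240.00 + $74,520.00 + $62,080.00 + $44,620.00 + $23,475.00 + $32,960.00 = $309,895.00

$309,895.00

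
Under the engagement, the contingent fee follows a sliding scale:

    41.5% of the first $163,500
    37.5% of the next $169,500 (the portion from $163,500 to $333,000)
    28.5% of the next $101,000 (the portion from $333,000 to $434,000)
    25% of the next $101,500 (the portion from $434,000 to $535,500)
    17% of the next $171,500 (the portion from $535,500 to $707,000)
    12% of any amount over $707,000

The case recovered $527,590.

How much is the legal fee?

$183,597.50

First $163,500 at 41.5% = $67,852.50
Next $169,500 at 37.5% = $63,562.50
Next $101,000 at 28.5% = $28,785.00
Remaining $93,590 at 25% = $23,397.50
Fee: $67,852.50 + $63,562.50 + $28,785.00 + $23,397.50 = $183,597.50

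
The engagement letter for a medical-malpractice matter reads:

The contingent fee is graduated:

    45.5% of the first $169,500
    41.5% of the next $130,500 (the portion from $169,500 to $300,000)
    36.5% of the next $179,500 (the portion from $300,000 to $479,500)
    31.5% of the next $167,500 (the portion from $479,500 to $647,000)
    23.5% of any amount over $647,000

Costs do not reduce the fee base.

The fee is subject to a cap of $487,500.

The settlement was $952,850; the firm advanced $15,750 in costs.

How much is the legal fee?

Fee base is the gross recovery, $952,850; costs are reimbursed separately.
First $169,500 at 45.5% = $77,122.50
Next $130,500 at 41.5% = $54,157.50
Next $179,500 at 36.5% = $65,517.50
Next $167,500 at 31.5% = $52,762.50
Remaining $305,850 at 23.5% = $71,874.75
Fee: $77,122.50 + $54,157.50 + $65,517.50 + $52,762.50 + $71,874.75 = $321,434.75
$321,434.75 is under the $487,500 cap.

$321,434.75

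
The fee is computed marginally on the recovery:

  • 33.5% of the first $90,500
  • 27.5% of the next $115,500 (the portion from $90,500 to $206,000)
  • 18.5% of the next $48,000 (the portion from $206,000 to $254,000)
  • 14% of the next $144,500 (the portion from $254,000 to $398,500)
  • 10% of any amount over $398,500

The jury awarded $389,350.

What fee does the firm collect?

$89,909.00

First $90,500 at 33.5% = $30,317.50
Next $115,500 at 27.5% = $31,762.50
Next $48,000 at 18.5% = $8,880.00
Remaining $135,350 at 14% = $18,949.00
Fee: $30,317.50 + $31,762.50 + $8,880.00 + $18,949.00 = $89,909.00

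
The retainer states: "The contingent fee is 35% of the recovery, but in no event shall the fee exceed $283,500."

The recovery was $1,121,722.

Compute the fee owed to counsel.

35% of $1,121,722 = $392,602.70
That exceeds the $283,500 cap, so the fee is capped at $283,500.

$283,500.00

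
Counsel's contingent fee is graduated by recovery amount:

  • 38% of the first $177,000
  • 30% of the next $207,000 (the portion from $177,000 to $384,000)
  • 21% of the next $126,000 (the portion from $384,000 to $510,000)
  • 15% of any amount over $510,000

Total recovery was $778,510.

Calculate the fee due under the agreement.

First $177,000 at 38% = $67,260.00
Next $207,000 at 30% = $62,100.00
Next $126,000 at 21% = $26,460.00
Remaining $268,510 at 15% = $40,276.50
Fee: $67,260.00 + $62,100.00 + $26,460.00 + $40,276.50 = $196,096.50

$196,096.50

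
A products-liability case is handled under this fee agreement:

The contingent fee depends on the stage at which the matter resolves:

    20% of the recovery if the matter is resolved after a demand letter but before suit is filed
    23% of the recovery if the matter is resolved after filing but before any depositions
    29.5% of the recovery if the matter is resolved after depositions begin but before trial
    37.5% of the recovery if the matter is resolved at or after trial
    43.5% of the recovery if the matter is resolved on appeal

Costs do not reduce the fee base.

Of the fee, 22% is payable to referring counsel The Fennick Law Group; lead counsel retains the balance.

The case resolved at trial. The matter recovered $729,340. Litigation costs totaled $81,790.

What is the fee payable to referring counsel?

$60,170.55

Fee base is the gross recovery, $729,340; costs are reimbursed separately.
The matter resolved at trial, so the 37.5% rate applies.
$729,340 × 37.5% = $273,502.50
Referral share: 22% of $273,502.50 = $60,170.55; lead counsel retains $273,502.50 − $60,170.55 = $213,331.95.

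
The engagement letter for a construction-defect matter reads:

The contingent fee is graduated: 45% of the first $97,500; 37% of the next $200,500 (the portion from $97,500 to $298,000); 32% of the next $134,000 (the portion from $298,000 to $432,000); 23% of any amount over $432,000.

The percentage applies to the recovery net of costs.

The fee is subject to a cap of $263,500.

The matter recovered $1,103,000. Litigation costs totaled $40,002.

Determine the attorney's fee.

$263,500.00

Fee base (net of costs): $1,103,000 − $40,002 = $1,062,998
First $97,500 at 45% = $43,875.00
Next $200,500 at 37% = $74,185.00
Next $134,000 at 32% = $42,880.00
Remaining $630,998 at 23% = $145,129.54
Fee: $43,875.00 + $74,185.00 + $42,880.00 + $145,129.54 = $306,069.54
$306,069.54 exceeds the $263,500 cap, so the fee is capped at $263,500.00.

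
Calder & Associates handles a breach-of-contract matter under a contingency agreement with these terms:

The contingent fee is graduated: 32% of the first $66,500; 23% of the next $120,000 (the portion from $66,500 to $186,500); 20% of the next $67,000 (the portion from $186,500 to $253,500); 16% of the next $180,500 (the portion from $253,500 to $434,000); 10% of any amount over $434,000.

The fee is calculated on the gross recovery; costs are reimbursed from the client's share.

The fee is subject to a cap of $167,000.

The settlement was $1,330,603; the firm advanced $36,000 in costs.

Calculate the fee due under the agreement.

Fee base is the gross recovery, $1,330,603; costs are reimbursed separately.
First $66,500 at 32% = $21,280.00
Next $120,000 at 23% = $27,600.00
Next $67,000 at 20% = $13,400.00
Next $180,500 at 16% = $28,880.00
Remaining $896,603 at 10% = $89,660.30
Fee: $21,280.00 + $27,600.00 + $13,400.00 + $28,880.00 + $89,660.30 = $180,820.30
$180,820.30 exceeds the $167,000 cap, so the fee is capped at $167,000.00.

$167,000.00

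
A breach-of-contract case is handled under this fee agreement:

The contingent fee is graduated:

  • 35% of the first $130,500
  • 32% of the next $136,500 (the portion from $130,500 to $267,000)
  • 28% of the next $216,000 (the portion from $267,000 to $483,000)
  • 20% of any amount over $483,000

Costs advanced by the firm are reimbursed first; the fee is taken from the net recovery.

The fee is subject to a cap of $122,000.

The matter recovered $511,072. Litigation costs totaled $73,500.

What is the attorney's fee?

$122,000.00

Fee base (net of costs): $511,072 − $73,500 = $437,572
First $130,500 at 35% = $45,675.00
Next $136,500 at 32% = $43,680.00
Remaining $170,572 at 28% = $47,760.16
Fee: $45,675.00 + $43,680.00 + $47,760.16 = $137,115.16
$137,115.16 exceeds the $122,000 cap, so the fee is capped at $122,000.00.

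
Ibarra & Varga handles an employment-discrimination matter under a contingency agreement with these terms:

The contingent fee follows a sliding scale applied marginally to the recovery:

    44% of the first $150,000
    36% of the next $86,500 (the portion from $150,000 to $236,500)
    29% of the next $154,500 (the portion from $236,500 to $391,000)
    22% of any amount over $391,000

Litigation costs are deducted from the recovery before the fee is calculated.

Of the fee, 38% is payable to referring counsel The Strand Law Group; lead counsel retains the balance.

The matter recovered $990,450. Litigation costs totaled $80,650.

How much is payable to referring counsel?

Fee base (net of costs): $990,450 − $80,650 = $909,800
First $150,000 at 44% = $66,000.00
Next $86,500 at 36% = $31,140.00
Next $154,500 at 29% = $44,805.00
Remaining $518,800 at 22% = $114,136.00
Fee: $66,000.00 + $31,140.00 + $44,805.00 + $114,136.00 = $256,081.00
Referral share: 38% of $256,081.00 = $97,310.78; lead counsel retains $256,081.00 − $97,310.78 = $158,770.22.

$97,310.78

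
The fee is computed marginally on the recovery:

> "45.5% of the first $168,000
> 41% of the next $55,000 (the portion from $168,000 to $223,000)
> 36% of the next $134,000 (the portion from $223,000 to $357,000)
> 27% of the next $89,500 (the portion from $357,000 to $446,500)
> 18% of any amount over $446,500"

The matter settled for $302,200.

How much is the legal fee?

First $168,000 at 45.5% = $76,440.00
Next $55,000 at 41% = $22,550.00
Remaining $79,200 at 36% = $28,512.00
Fee: $76,440.00 + $22,550.00 + $28,512.00 = $127,502.00

$127,502.00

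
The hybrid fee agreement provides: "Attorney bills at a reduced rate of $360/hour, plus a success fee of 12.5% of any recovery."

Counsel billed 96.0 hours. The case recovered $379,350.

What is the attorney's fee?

$81,978.75

Hourly: 96.0 × $360 = $34,560.00
Success fee: 12.5% of $379,350 = $47,418.75
Total: $34,560.00 + $47,418.75 = $81,978.75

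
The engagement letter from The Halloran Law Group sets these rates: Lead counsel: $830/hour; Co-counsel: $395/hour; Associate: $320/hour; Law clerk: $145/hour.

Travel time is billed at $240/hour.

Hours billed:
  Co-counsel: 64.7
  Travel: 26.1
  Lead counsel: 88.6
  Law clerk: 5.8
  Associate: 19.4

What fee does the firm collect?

$112,407.50

Lead counsel: 88.6 × $830 = $73,538.00
Co-counsel: 64.7 × $395 = $25,556.50
Associate: 19.4 × $320 = $6,208.00
Law clerk: 5.8 × $145 = $841.00
Subtotal: $73,538.00 + $25,556.50 + $6,208.00 + $841.00 = $106,143.50
Travel: 26.1 × $240 = $6,264.00
Total: $106,143.50 + $6,264.00 = $112,407.50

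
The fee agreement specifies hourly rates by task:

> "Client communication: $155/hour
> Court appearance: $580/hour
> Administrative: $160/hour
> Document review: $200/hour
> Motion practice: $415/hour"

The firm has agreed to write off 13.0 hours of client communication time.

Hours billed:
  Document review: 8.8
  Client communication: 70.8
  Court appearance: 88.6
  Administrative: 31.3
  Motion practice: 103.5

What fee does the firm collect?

Client communication: 70.8 × $155 = $10,974.00
Court appearance: 88.6 × $580 = $51,388.00
Administrative: 31.3 × $160 = $5,008.00
Document review: 8.8 × $200 = $1,760.00
Motion practice: 103.5 × $415 = $42,952.50
Subtotal: $112,082.50
Write-off: 13.0 × $155 = $2,015.00
Total: $112,082.50 − $2,015.00 = $110,067.50

$110,067.50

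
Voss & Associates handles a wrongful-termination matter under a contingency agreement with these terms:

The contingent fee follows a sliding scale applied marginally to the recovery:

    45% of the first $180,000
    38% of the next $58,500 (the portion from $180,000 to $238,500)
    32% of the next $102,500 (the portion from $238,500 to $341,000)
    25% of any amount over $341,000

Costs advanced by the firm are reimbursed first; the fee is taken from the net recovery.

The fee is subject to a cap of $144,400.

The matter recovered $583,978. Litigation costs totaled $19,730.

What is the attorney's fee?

$144,400.00

Fee base (net of costs): $583,978 − $19,730 = $564,248
First $180,000 at 45% = $81,000.00
Next $58,500 at 38% = $22,230.00
Next $102,500 at 32% = $32,800.00
Remaining $223,248 at 25% = $55,812.00
Fee: $81,000.00 + $22,230.00 + $32,800.00 + $55,812.00 = $191,842.00
$191,842.00 exceeds the $144,400 cap, so the fee is capped at $144,400.00.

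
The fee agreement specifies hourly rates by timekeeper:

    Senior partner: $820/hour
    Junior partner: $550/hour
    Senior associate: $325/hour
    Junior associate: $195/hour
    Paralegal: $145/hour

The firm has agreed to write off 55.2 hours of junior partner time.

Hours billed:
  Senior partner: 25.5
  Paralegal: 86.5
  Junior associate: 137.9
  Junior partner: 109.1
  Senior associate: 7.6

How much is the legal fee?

$92,458.00

Senior partner: 25.5 × $820 = $20,910.00
Junior partner: 109.1 × $550 = $60,005.00
Senior associate: 7.6 × $325 = $2,470.00
Junior associate: 137.9 × $195 = $26,890.50
Paralegal: 86.5 × $145 = $12,542.50
Subtotal: $122,818.00
Write-off: 55.2 × $550 = $30,360.00
Total: $122,818.00 − $30,360.00 = $92,458.00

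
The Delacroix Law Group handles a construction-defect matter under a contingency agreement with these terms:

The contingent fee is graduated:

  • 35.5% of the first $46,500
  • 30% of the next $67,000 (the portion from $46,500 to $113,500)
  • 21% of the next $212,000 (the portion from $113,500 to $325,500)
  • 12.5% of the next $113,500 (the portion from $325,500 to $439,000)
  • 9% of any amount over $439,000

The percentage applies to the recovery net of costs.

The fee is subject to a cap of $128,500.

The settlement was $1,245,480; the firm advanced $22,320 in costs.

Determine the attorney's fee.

Fee base (net of costs): $1,245,480 − $22,320 = $1,223,160
First $46,500 at 35.5% = $16,507.50
Next $67,000 at 30% = $20,100.00
Next $212,000 at 21% = $44,520.00
Next $113,500 at 12.5% = $14,187.50
Remaining $784,160 at 9% = $70,574.40
Fee: $16,507.50 + $20,100.00 + $44,520.00 + $14,187.50 + $70,574.40 = $165,889.40
$165,889.40 exceeds the $128,500 cap, so the fee is capped at $128,500.00.

$128,500.00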